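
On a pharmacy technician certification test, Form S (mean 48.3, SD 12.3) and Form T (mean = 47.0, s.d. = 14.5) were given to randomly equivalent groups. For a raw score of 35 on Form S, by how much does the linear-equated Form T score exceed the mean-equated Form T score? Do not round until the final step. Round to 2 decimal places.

Mean-equated: 35 + (47.0 − 48.3) = 33.70
Linear-equated: (14.5/12.3)(35 − 48.3) + 47.0 = 31.321
Difference = 31.321 − 33.70 = -2.38

-2.38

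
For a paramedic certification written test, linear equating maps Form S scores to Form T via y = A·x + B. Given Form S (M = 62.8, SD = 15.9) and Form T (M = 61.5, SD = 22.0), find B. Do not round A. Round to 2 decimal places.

A = SD_Y / SD_X = 22.0 / 15.9 = 1.383648
B = M_Y − A·M_X = 61.5 − 1.383648 × 62.8 = -25.39

-25.39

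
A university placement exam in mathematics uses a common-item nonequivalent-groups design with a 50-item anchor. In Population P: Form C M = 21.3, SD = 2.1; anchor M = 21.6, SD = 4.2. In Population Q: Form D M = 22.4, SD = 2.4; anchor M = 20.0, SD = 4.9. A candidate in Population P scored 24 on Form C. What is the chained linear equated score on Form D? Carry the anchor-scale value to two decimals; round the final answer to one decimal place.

25.8

Form C → anchor (Population P): v = (4.2/2.1)(24 − 21.3) + 21.6 = 27.00
anchor → Form D (Population Q): y = (2.4/4.9)(27.00 − 20.0) + 22.4 = 25.8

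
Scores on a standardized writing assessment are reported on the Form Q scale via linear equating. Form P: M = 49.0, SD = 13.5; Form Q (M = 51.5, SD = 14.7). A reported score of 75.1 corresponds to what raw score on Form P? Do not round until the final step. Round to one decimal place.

70.7

Invert y = (SD_Y/SD_X)(x − M_X) + M_Y:
x = (SD_X/SD_Y)(y − M_Y) + M_X = (13.5/14.7)(75.1 − 51.5) + 49.0
x = 0.918367 × 23.600 + 49.0 = 70.7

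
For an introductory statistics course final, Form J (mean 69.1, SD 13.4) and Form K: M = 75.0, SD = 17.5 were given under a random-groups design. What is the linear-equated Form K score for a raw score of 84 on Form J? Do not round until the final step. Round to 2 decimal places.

94.46

Linear equating: y = (SD_Y/SD_X)(x − M_X) + M_Y
y = (17.5/13.4)(84 − 69.1) + 75.0
y = 1.305970 × 14.9 + 75.0 = 19.4590 + 75.0 = 94.46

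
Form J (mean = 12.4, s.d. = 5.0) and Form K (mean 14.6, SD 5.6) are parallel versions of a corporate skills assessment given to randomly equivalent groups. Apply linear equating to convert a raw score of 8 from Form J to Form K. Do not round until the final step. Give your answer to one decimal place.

9.7

Linear equating: y = (SD_Y/SD_X)(x − M_X) + M_Y
y = (5.6/5.0)(8 − 12.4) + 14.6
y = 1.120000 × -4.4 + 14.6 = -4.9280 + 14.6 = 9.7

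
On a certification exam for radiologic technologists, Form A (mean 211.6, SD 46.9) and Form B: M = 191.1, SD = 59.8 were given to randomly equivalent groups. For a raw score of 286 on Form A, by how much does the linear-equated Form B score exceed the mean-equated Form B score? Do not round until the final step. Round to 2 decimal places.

20.46

Mean-equated: 286 + (191.1 − 211.6) = 265.50
Linear-equated: (59.8/46.9)(286 − 211.6) + 191.1 = 285.964
Difference = 285.964 − 265.50 = 20.46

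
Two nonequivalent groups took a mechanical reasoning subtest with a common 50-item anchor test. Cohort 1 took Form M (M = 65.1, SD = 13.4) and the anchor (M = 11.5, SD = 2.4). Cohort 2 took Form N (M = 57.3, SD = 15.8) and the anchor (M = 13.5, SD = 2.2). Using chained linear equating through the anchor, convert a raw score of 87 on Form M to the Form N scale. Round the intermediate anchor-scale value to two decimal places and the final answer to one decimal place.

71.1

Form M → anchor (Cohort 1): v = (2.4/13.4)(87 − 65.1) + 11.5 = 15.42
anchor → Form N (Cohort 2): y = (15.8/2.2)(15.42 − 13.5) + 57.3 = 71.1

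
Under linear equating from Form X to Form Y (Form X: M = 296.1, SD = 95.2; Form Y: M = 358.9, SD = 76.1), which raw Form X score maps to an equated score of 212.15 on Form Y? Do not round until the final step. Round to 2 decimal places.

Invert y = (SD_Y/SD_X)(x − M_X) + M_Y:
x = (SD_X/SD_Y)(y − M_Y) + M_X = (95.2/76.1)(212.15 − 358.9) + 296.1
x = 1.250986 × -146.750 + 296.1 = 112.52

112.52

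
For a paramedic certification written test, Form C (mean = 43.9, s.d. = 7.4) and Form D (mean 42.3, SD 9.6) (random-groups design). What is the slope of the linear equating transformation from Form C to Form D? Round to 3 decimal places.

A = SD_Y / SD_X = 9.6 / 7.4 = 1.297

1.297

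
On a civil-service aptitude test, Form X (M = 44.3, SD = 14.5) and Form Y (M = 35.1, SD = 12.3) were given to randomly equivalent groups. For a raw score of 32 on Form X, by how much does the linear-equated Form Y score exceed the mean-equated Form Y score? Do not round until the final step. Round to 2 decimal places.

Mean-equated: 32 + (35.1 − 44.3) = 22.80
Linear-equated: (12.3/14.5)(32 − 44.3) + 35.1 = 24.666
Difference = 24.666 − 22.80 = 1.87

1.87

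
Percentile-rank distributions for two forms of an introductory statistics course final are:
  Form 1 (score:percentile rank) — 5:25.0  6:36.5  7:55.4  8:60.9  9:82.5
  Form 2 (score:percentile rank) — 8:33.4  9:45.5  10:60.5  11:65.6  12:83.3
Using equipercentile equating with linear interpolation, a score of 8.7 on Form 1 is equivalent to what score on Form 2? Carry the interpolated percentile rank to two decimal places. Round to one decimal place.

11.6

PR of 8.7 on Form 1: 60.9 + (8.7 − 8)/(9 − 8) × (82.5 − 60.9) = 76.02
On Form 2, PR 76.02 falls between score 11 (PR 65.6) and 12 (PR 83.3).
Interpolate: 11 + (76.02 − 65.6)/(83.3 − 65.6) × (12 − 11) = 11.6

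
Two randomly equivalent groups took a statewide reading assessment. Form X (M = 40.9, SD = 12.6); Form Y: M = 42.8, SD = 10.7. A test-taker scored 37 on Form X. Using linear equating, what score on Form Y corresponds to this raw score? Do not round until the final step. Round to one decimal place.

Linear equating: y = (SD_Y/SD_X)(x − M_X) + M_Y
y = (10.7/12.6)(37 − 40.9) + 42.8
y = 0.849206 × -3.9 + 42.8 = -3.3119 + 42.8 = 39.5

39.5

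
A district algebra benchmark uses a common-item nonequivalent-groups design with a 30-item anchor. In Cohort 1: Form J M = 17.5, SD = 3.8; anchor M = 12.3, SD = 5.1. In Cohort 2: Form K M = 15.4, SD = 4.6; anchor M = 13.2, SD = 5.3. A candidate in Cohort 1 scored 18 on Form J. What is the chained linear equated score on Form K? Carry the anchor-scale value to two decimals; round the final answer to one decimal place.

Form J → anchor (Cohort 1): v = (5.1/3.8)(18 − 17.5) + 12.3 = 12.97
anchor → Form K (Cohort 2): y = (4.6/5.3)(12.97 − 13.2) + 15.4 = 15.2

15.2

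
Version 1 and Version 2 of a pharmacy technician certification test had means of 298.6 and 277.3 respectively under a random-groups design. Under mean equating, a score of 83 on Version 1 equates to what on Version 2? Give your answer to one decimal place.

61.7

Mean equating: y = x + (M_Y − M_X) = 83 + (277.3 − 298.6) = 61.7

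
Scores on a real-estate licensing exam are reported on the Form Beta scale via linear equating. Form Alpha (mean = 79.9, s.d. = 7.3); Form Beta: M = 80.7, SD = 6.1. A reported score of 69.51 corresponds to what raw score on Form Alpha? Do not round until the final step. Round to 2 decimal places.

Invert y = (SD_Y/SD_X)(x − M_X) + M_Y:
x = (SD_X/SD_Y)(y − M_Y) + M_X = (7.3/6.1)(69.51 − 80.7) + 79.9
x = 1.196721 × -11.190 + 79.9 = 66.51

66.51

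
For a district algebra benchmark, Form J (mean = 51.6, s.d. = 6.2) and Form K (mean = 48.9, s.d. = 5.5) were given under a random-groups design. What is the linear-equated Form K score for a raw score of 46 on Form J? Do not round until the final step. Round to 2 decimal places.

Linear equating: y = (SD_Y/SD_X)(x − M_X) + M_Y
y = (5.5/6.2)(46 − 51.6) + 48.9
y = 0.887097 × -5.6 + 48.9 = -4.9677 + 48.9 = 43.93

43.93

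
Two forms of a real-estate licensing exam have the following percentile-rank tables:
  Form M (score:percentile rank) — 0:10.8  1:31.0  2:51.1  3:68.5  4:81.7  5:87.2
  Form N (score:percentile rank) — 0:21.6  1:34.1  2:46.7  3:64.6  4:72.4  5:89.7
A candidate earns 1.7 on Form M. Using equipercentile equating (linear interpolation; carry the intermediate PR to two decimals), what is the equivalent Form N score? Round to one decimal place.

PR of 1.7 on Form M: 31.0 + (1.7 − 1)/(2 − 1) × (51.1 − 31.0) = 45.07
On Form N, PR 45.07 falls between score 1 (PR 34.1) and 2 (PR 46.7).
Interpolate: 1 + (45.07 − 34.1)/(46.7 − 34.1) × (2 − 1) = 1.9

1.9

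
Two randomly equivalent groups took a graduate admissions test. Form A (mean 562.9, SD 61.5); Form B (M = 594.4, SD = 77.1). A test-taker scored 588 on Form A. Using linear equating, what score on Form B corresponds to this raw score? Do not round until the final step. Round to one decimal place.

625.9

Linear equating: y = (SD_Y/SD_X)(x − M_X) + M_Y
y = (77.1/61.5)(588 − 562.9) + 594.4
y = 1.253659 × 25.1 + 594.4 = 31.4668 + 594.4 = 625.9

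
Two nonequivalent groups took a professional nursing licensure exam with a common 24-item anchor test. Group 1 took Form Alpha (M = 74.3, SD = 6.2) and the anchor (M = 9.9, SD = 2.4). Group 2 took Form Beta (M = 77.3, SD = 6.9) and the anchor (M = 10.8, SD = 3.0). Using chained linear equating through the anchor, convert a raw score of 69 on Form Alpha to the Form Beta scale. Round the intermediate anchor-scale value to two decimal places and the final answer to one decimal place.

Form Alpha → anchor (Group 1): v = (2.4/6.2)(69 − 74.3) + 9.9 = 7.85
anchor → Form Beta (Group 2): y = (6.9/3.0)(7.85 − 10.8) + 77.3 = 70.5

70.5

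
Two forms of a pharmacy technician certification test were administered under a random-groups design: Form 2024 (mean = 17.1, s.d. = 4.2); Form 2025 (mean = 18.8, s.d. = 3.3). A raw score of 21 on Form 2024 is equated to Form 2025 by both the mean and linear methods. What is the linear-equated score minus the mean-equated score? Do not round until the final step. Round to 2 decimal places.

-0.84

Mean-equated: 21 + (18.8 − 17.1) = 22.70
Linear-equated: (3.3/4.2)(21 − 17.1) + 18.8 = 21.864
Difference = 21.864 − 22.70 = -0.84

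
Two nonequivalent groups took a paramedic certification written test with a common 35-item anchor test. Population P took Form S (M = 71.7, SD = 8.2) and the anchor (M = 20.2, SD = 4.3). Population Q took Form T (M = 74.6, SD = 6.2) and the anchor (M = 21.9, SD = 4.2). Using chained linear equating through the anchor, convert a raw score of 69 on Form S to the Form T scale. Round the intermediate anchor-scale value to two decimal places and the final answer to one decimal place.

Form S → anchor (Population P): v = (4.3/8.2)(69 − 71.7) + 20.2 = 18.78
anchor → Form T (Population Q): y = (6.2/4.2)(18.78 − 21.9) + 74.6 = 70.0

70.0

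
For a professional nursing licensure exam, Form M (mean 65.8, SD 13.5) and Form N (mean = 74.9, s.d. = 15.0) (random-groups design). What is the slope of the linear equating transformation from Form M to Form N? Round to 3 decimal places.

A = SD_Y / SD_X = 15.0 / 13.5 = 1.111

1.111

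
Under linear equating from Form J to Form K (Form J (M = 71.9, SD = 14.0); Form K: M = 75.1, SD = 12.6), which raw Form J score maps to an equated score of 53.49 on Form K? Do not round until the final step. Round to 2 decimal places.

Invert y = (SD_Y/SD_X)(x − M_X) + M_Y:
x = (SD_X/SD_Y)(y − M_Y) + M_X = (14.0/12.6)(53.49 − 75.1) + 71.9
x = 1.111111 × -21.610 + 71.9 = 47.89

47.89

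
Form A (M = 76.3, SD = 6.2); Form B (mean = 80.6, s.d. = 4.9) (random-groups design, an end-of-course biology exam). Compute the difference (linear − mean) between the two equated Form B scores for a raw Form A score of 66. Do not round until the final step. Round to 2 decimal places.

Mean-equated: 66 + (80.6 − 76.3) = 70.30
Linear-equated: (4.9/6.2)(66 − 76.3) + 80.6 = 72.460
Difference = 72.460 − 70.30 = 2.16

2.16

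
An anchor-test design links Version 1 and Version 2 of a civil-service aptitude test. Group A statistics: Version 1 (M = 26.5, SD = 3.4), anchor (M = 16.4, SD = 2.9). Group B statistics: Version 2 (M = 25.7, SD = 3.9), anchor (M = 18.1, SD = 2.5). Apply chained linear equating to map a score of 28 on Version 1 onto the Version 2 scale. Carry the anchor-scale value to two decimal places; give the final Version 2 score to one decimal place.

Version 1 → anchor (Group A): v = (2.9/3.4)(28 − 26.5) + 16.4 = 17.68
anchor → Version 2 (Group B): y = (3.9/2.5)(17.68 − 18.1) + 25.7 = 25.0

25.0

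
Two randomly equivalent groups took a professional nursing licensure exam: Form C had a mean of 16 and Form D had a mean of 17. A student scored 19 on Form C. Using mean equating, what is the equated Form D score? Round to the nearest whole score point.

Mean equating: y = x + (M_Y − M_X) = 19 + (17 − 16) = 20

20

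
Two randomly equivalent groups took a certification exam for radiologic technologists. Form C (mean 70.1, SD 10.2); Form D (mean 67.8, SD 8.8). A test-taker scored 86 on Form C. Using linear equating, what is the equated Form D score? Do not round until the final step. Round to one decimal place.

81.5

Linear equating: y = (SD_Y/SD_X)(x − M_X) + M_Y
y = (8.8/10.2)(86 − 70.1) + 67.8
y = 0.862745 × 15.9 + 67.8 = 13.7176 + 67.8 = 81.5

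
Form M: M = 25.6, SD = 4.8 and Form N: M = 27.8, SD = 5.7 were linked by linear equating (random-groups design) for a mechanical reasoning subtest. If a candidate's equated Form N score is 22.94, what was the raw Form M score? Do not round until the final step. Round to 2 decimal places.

Invert y = (SD_Y/SD_X)(x − M_X) + M_Y:
x = (SD_X/SD_Y)(y − M_Y) + M_X = (4.8/5.7)(22.94 − 27.8) + 25.6
x = 0.842105 × -4.860 + 25.6 = 21.51

21.51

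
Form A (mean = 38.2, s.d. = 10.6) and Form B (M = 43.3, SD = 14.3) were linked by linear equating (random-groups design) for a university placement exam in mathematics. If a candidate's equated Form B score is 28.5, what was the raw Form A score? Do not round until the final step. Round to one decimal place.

27.2

Invert y = (SD_Y/SD_X)(x − M_X) + M_Y:
x = (SD_X/SD_Y)(y − M_Y) + M_X = (10.6/14.3)(28.5 − 43.3) + 38.2
x = 0.741259 × -14.800 + 38.2 = 27.2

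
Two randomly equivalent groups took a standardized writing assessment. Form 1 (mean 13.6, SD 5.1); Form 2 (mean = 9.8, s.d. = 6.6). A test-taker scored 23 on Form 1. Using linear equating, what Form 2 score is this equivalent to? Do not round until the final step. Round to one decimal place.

22.0

Linear equating: y = (SD_Y/SD_X)(x − M_X) + M_Y
y = (6.6/5.1)(23 − 13.6) + 9.8
y = 1.294118 × 9.4 + 9.8 = 12.1647 + 9.8 = 22.0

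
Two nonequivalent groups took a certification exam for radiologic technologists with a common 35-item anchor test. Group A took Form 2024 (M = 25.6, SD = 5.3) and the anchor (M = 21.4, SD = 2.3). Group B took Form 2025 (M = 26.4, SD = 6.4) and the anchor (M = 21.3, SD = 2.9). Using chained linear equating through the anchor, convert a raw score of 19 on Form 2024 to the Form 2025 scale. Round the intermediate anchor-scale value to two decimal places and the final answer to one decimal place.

20.3

Form 2024 → anchor (Group A): v = (2.3/5.3)(19 − 25.6) + 21.4 = 18.54
anchor → Form 2025 (Group B): y = (6.4/2.9)(18.54 − 21.3) + 26.4 = 20.3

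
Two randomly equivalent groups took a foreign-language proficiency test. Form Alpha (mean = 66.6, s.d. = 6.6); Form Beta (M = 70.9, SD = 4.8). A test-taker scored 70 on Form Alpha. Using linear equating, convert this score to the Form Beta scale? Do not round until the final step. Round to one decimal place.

73.4

Linear equating: y = (SD_Y/SD_X)(x − M_X) + M_Y
y = (4.8/6.6)(70 − 66.6) + 70.9
y = 0.727273 × 3.4 + 70.9 = 2.4727 + 70.9 = 73.4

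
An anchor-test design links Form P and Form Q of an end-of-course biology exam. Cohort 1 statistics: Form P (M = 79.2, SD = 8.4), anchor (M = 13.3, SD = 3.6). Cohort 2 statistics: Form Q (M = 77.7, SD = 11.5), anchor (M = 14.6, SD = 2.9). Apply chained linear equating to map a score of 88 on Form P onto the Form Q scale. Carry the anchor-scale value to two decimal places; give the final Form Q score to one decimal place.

87.5

Form P → anchor (Cohort 1): v = (3.6/8.4)(88 − 79.2) + 13.3 = 17.07
anchor → Form Q (Cohort 2): y = (11.5/2.9)(17.07 − 14.6) + 77.7 = 87.5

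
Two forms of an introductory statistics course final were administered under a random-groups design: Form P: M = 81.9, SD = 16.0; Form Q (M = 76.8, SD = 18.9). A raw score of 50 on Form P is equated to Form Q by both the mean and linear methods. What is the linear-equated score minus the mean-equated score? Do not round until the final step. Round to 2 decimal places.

-5.78

Mean-equated: 50 + (76.8 − 81.9) = 44.90
Linear-equated: (18.9/16.0)(50 − 81.9) + 76.8 = 39.118
Difference = 39.118 − 44.90 = -5.78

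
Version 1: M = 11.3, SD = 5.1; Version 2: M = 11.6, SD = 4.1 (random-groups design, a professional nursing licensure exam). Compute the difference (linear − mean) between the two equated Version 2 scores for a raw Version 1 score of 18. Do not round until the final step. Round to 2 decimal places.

-1.31

Mean-equated: 18 + (11.6 − 11.3) = 18.30
Linear-equated: (4.1/5.1)(18 − 11.3) + 11.6 = 16.986
Difference = 16.986 − 18.30 = -1.31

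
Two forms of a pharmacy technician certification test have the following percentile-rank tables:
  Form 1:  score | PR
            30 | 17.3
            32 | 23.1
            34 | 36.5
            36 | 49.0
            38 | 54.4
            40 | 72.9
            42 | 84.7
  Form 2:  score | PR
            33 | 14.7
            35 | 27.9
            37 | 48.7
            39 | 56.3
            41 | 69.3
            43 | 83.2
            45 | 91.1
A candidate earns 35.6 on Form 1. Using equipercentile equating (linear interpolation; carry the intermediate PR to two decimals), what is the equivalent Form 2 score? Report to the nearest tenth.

PR of 35.6 on Form 1: 36.5 + (35.6 − 34)/(36 − 34) × (49.0 − 36.5) = 46.50
On Form 2, PR 46.50 falls between score 35 (PR 27.9) and 37 (PR 48.7).
Interpolate: 35 + (46.50 − 27.9)/(48.7 − 27.9) × (37 − 35) = 36.8

36.8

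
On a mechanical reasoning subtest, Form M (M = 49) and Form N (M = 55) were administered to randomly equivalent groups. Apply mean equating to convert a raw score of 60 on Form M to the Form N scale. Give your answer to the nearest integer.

66

Mean equating: y = x + (M_Y − M_X) = 60 + (55 − 49) = 66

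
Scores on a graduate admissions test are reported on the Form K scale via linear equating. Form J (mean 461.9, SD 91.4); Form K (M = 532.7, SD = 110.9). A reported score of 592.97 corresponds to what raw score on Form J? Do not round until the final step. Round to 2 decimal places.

Invert y = (SD_Y/SD_X)(x − M_X) + M_Y:
x = (SD_X/SD_Y)(y − M_Y) + M_X = (91.4/110.9)(592.97 − 532.7) + 461.9
x = 0.824166 × 60.270 + 461.9 = 511.57

511.57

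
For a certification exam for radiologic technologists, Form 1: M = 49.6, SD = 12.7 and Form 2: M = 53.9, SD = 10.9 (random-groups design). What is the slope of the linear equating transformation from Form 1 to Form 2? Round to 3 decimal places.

0.858

A = SD_Y / SD_X = 10.9 / 12.7 = 0.858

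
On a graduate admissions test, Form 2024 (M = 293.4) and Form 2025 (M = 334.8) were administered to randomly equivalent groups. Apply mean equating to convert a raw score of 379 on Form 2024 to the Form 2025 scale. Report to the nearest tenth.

Mean equating: y = x + (M_Y − M_X) = 379 + (334.8 − 293.4) = 420.4

420.4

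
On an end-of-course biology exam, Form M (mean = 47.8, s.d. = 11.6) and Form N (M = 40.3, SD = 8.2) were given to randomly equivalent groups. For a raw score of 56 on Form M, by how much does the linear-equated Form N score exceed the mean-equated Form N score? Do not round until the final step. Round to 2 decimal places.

-2.40

Mean-equated: 56 + (40.3 − 47.8) = 48.50
Linear-equated: (8.2/11.6)(56 − 47.8) + 40.3 = 46.097
Difference = 46.097 − 48.50 = -2.40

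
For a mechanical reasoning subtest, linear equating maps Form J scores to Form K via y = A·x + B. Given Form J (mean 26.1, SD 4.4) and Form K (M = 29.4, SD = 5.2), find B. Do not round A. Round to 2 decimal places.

-1.45

A = SD_Y / SD_X = 5.2 / 4.4 = 1.181818
B = M_Y − A·M_X = 29.4 − 1.181818 × 26.1 = -1.45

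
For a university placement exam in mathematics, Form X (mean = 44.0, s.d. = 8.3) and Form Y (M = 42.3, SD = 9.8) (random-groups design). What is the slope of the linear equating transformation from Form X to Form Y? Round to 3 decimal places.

1.181

A = SD_Y / SD_X = 9.8 / 8.3 = 1.181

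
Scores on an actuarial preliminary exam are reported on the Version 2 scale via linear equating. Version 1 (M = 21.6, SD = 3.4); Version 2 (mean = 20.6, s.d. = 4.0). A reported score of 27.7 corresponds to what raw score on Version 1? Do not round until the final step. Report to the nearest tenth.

Invert y = (SD_Y/SD_X)(x − M_X) + M_Y:
x = (SD_X/SD_Y)(y − M_Y) + M_X = (3.4/4.0)(27.7 − 20.6) + 21.6
x = 0.850000 × 7.100 + 21.6 = 27.6

27.6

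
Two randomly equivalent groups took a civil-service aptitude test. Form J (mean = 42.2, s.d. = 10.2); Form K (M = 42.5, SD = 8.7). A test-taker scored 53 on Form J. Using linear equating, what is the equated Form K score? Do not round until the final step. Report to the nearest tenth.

Linear equating: y = (SD_Y/SD_X)(x − M_X) + M_Y
y = (8.7/10.2)(53 − 42.2) + 42.5
y = 0.852941 × 10.8 + 42.5 = 9.2118 + 42.5 = 51.7

51.7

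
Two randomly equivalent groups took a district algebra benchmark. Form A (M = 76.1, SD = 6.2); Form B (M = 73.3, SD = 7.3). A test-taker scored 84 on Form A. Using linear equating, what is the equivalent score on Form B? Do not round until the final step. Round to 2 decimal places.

82.60

Linear equating: y = (SD_Y/SD_X)(x − M_X) + M_Y
y = (7.3/6.2)(84 − 76.1) + 73.3
y = 1.177419 × 7.9 + 73.3 = 9.3016 + 73.3 = 82.60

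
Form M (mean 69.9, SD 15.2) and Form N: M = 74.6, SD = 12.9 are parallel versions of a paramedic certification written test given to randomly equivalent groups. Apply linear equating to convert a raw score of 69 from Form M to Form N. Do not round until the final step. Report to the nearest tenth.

Linear equating: y = (SD_Y/SD_X)(x − M_X) + M_Y
y = (12.9/15.2)(69 − 69.9) + 74.6
y = 0.848684 × -0.9 + 74.6 = -0.7638 + 74.6 = 73.8

73.8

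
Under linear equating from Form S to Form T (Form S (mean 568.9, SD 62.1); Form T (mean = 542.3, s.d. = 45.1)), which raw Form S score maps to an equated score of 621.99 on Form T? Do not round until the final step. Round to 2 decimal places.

678.63

Invert y = (SD_Y/SD_X)(x − M_X) + M_Y:
x = (SD_X/SD_Y)(y − M_Y) + M_X = (62.1/45.1)(621.99 − 542.3) + 568.9
x = 1.376940 × 79.690 + 568.9 = 678.63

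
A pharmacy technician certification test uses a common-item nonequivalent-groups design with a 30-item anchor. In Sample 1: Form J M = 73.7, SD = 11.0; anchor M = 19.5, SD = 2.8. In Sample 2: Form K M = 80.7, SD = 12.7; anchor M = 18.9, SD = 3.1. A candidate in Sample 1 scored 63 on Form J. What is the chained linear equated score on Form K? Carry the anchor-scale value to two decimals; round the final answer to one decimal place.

Form J → anchor (Sample 1): v = (2.8/11.0)(63 − 73.7) + 19.5 = 16.78
anchor → Form K (Sample 2): y = (12.7/3.1)(16.78 − 18.9) + 80.7 = 72.0

72.0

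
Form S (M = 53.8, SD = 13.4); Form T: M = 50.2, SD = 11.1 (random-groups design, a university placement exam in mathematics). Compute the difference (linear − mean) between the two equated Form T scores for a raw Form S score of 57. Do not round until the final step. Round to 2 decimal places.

-0.55

Mean-equated: 57 + (50.2 − 53.8) = 53.40
Linear-equated: (11.1/13.4)(57 − 53.8) + 50.2 = 52.851
Difference = 52.851 − 53.40 = -0.55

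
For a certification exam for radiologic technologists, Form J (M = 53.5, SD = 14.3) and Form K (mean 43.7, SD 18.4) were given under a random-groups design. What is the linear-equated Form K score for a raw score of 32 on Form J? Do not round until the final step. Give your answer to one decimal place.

16.0

Linear equating: y = (SD_Y/SD_X)(x − M_X) + M_Y
y = (18.4/14.3)(32 − 53.5) + 43.7
y = 1.286713 × -21.5 + 43.7 = -27.6643 + 43.7 = 16.0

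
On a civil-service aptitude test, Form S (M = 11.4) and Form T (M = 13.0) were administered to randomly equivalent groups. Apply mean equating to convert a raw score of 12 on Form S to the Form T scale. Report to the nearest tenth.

Mean equating: y = x + (M_Y − M_X) = 12 + (13.0 − 11.4) = 13.6

13.6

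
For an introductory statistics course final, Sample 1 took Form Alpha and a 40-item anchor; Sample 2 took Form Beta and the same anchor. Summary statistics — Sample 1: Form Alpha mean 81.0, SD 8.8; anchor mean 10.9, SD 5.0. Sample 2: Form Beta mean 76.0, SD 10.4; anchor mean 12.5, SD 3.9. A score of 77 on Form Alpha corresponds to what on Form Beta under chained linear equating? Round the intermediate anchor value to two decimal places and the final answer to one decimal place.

Form Alpha → anchor (Sample 1): v = (5.0/8.8)(77 − 81.0) + 10.9 = 8.63
anchor → Form Beta (Sample 2): y = (10.4/3.9)(8.63 − 12.5) + 76.0 = 65.7

65.7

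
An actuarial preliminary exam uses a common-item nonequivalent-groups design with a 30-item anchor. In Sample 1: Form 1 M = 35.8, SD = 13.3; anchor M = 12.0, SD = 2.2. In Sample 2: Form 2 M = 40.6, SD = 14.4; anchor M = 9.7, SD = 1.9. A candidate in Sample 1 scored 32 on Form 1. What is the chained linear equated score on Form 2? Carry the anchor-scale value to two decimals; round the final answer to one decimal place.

Form 1 → anchor (Sample 1): v = (2.2/13.3)(32 − 35.8) + 12.0 = 11.37
anchor → Form 2 (Sample 2): y = (14.4/1.9)(11.37 − 9.7) + 40.6 = 53.3

53.3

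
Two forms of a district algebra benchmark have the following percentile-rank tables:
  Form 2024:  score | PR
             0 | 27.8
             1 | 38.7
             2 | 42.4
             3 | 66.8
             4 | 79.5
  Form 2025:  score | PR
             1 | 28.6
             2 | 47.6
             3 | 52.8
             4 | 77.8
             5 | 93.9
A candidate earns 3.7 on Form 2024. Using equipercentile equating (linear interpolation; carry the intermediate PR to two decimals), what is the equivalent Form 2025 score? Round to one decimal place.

PR of 3.7 on Form 2024: 66.8 + (3.7 − 3)/(4 − 3) × (79.5 − 66.8) = 75.69
On Form 2025, PR 75.69 falls between score 3 (PR 52.8) and 4 (PR 77.8).
Interpolate: 3 + (75.69 − 52.8)/(77.8 − 52.8) × (4 − 3) = 3.9

3.9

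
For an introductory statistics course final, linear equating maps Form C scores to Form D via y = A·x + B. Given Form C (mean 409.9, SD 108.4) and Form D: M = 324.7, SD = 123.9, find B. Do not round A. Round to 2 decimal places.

A = SD_Y / SD_X = 123.9 / 108.4 = 1.142989
B = M_Y − A·M_X = 324.7 − 1.142989 × 409.9 = -143.81

-143.81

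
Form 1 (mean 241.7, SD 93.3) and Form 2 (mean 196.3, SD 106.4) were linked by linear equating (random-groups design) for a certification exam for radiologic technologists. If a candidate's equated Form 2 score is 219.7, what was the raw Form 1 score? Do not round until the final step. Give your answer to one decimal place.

262.2

Invert y = (SD_Y/SD_X)(x − M_X) + M_Y:
x = (SD_X/SD_Y)(y − M_Y) + M_X = (93.3/106.4)(219.7 − 196.3) + 241.7
x = 0.876880 × 23.400 + 241.7 = 262.2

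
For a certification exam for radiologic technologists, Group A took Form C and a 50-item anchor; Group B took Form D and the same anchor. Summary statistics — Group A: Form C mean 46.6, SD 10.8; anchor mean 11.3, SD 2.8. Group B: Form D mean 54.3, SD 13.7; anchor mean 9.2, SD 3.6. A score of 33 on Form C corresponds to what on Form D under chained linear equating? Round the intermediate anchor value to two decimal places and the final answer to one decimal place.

Form C → anchor (Group A): v = (2.8/10.8)(33 − 46.6) + 11.3 = 7.77
anchor → Form D (Group B): y = (13.7/3.6)(7.77 − 9.2) + 54.3 = 48.9

48.9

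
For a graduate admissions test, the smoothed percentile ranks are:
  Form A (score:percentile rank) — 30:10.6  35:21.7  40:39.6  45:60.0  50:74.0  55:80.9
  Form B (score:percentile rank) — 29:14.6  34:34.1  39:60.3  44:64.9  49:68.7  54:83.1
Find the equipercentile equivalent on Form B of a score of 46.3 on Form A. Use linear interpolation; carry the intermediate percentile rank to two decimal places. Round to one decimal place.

PR of 46.3 on Form A: 60.0 + (46.3 − 45)/(50 − 45) × (74.0 − 60.0) = 63.64
On Form B, PR 63.64 falls between score 39 (PR 60.3) and 44 (PR 64.9).
Interpolate: 39 + (63.64 − 60.3)/(64.9 − 60.3) × (44 − 39) = 42.6

42.6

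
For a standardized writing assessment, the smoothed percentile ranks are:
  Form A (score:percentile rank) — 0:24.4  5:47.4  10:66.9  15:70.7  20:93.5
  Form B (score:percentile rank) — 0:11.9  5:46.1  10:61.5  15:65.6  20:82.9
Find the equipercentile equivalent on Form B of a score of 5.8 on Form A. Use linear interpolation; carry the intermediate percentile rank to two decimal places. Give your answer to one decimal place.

6.4

PR of 5.8 on Form A: 47.4 + (5.8 − 5)/(10 − 5) × (66.9 − 47.4) = 50.52
On Form B, PR 50.52 falls between score 5 (PR 46.1) and 10 (PR 61.5).
Interpolate: 5 + (50.52 − 46.1)/(61.5 − 46.1) × (10 − 5) = 6.4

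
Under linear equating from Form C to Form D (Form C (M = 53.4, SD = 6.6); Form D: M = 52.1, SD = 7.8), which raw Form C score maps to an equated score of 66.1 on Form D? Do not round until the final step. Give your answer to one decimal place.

65.2

Invert y = (SD_Y/SD_X)(x − M_X) + M_Y:
x = (SD_X/SD_Y)(y − M_Y) + M_X = (6.6/7.8)(66.1 − 52.1) + 53.4
x = 0.846154 × 14.000 + 53.4 = 65.2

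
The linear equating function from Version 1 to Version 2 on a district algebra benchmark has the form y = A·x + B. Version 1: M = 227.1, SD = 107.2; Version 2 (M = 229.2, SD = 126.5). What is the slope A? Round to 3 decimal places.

1.180

A = SD_Y / SD_X = 126.5 / 107.2 = 1.180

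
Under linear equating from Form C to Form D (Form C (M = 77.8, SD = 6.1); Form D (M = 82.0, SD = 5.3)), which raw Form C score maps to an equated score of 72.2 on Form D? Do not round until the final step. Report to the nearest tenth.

Invert y = (SD_Y/SD_X)(x − M_X) + M_Y:
x = (SD_X/SD_Y)(y − M_Y) + M_X = (6.1/5.3)(72.2 − 82.0) + 77.8
x = 1.150943 × -9.800 + 77.8 = 66.5

66.5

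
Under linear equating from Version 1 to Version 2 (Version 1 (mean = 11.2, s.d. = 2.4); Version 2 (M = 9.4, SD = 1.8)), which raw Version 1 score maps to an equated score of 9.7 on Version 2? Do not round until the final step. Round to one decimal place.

11.6

Invert y = (SD_Y/SD_X)(x − M_X) + M_Y:
x = (SD_X/SD_Y)(y − M_Y) + M_X = (2.4/1.8)(9.7 − 9.4) + 11.2
x = 1.333333 × 0.300 + 11.2 = 11.6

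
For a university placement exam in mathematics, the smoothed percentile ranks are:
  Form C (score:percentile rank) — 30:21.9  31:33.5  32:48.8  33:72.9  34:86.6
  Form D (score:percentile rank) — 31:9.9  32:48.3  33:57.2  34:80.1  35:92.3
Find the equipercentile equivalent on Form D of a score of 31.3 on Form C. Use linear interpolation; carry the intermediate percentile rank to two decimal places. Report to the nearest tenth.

31.7

PR of 31.3 on Form C: 33.5 + (31.3 − 31)/(32 − 31) × (48.8 − 33.5) = 38.09
On Form D, PR 38.09 falls between score 31 (PR 9.9) and 32 (PR 48.3).
Interpolate: 31 + (38.09 − 9.9)/(48.3 − 9.9) × (32 − 31) = 31.7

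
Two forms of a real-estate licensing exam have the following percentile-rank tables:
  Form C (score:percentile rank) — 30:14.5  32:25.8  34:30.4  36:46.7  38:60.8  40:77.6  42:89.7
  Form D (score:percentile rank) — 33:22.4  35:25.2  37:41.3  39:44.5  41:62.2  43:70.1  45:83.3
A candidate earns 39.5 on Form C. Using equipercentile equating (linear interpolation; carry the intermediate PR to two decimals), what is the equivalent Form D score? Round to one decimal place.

43.5

PR of 39.5 on Form C: 60.8 + (39.5 − 38)/(40 − 38) × (77.6 − 60.8) = 73.40
On Form D, PR 73.40 falls between score 43 (PR 70.1) and 45 (PR 83.3).
Interpolate: 43 + (73.40 − 70.1)/(83.3 − 70.1) × (45 − 43) = 43.5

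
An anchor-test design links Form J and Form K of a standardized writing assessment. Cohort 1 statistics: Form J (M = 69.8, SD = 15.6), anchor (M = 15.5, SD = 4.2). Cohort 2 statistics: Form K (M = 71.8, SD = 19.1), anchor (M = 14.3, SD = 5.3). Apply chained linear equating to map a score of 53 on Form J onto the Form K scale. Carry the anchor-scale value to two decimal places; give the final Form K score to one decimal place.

59.8

Form J → anchor (Cohort 1): v = (4.2/15.6)(53 − 69.8) + 15.5 = 10.98
anchor → Form K (Cohort 2): y = (19.1/5.3)(10.98 − 14.3) + 71.8 = 59.8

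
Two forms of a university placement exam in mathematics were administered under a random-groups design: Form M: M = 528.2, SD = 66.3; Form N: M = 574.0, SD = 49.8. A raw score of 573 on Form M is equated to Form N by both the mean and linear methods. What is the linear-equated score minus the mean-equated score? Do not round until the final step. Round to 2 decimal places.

Mean-equated: 573 + (574.0 − 528.2) = 618.80
Linear-equated: (49.8/66.3)(573 − 528.2) + 574.0 = 607.651
Difference = 607.651 − 618.80 = -11.15

-11.15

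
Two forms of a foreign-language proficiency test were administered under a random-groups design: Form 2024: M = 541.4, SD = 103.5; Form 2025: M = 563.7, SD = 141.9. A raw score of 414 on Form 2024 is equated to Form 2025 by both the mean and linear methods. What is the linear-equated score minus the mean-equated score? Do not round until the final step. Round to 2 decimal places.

-47.27

Mean-equated: 414 + (563.7 − 541.4) = 436.30
Linear-equated: (141.9/103.5)(414 − 541.4) + 563.7 = 389.033
Difference = 389.033 − 436.30 = -47.27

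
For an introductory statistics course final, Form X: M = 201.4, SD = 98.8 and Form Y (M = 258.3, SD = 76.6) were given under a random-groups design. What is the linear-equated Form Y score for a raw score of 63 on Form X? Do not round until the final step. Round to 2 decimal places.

Linear equating: y = (SD_Y/SD_X)(x − M_X) + M_Y
y = (76.6/98.8)(63 − 201.4) + 258.3
y = 0.775304 × -138.4 + 258.3 = -107.3020 + 258.3 = 151.00

151.00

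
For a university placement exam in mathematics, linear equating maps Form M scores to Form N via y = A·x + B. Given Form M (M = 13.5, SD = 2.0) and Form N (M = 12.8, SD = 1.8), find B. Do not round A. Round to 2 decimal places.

0.65

A = SD_Y / SD_X = 1.8 / 2.0 = 0.900000
B = M_Y − A·M_X = 12.8 − 0.900000 × 13.5 = 0.65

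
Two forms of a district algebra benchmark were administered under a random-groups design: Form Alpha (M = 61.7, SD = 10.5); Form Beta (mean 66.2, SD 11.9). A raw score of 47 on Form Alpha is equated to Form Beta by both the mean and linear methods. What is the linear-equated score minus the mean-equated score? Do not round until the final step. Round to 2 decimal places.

-1.96

Mean-equated: 47 + (66.2 − 61.7) = 51.50
Linear-equated: (11.9/10.5)(47 − 61.7) + 66.2 = 49.540
Difference = 49.540 − 51.50 = -1.96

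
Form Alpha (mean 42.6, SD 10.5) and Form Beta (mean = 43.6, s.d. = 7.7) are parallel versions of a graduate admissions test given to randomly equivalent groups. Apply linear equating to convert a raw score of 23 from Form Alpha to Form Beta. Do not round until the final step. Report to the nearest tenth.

29.2

Linear equating: y = (SD_Y/SD_X)(x − M_X) + M_Y
y = (7.7/10.5)(23 − 42.6) + 43.6
y = 0.733333 × -19.6 + 43.6 = -14.3733 + 43.6 = 29.2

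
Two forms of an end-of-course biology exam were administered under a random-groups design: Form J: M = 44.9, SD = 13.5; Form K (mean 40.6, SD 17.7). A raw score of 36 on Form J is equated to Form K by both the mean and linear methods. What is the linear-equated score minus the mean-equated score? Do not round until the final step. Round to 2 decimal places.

Mean-equated: 36 + (40.6 − 44.9) = 31.70
Linear-equated: (17.7/13.5)(36 − 44.9) + 40.6 = 28.931
Difference = 28.931 − 31.70 = -2.77

-2.77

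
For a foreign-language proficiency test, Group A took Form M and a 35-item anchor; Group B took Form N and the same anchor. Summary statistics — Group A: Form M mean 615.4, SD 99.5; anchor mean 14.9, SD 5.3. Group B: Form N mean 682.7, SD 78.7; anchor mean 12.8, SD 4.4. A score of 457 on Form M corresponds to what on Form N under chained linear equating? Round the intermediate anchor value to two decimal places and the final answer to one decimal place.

569.3

Form M → anchor (Group A): v = (5.3/99.5)(457 − 615.4) + 14.9 = 6.46
anchor → Form N (Group B): y = (78.7/4.4)(6.46 − 12.8) + 682.7 = 569.3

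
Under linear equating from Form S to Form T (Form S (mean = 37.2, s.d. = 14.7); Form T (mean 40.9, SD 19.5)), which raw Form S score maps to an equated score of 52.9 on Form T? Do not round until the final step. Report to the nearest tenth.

Invert y = (SD_Y/SD_X)(x − M_X) + M_Y:
x = (SD_X/SD_Y)(y − M_Y) + M_X = (14.7/19.5)(52.9 − 40.9) + 37.2
x = 0.753846 × 12.000 + 37.2 = 46.2

46.2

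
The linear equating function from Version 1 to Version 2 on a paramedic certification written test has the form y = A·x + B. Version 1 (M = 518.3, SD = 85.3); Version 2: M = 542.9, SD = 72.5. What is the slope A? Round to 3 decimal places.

0.850

A = SD_Y / SD_X = 72.5 / 85.3 = 0.850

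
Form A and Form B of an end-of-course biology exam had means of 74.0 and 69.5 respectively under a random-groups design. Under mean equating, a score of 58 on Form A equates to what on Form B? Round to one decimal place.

Mean equating: y = x + (M_Y − M_X) = 58 + (69.5 − 74.0) = 53.5

53.5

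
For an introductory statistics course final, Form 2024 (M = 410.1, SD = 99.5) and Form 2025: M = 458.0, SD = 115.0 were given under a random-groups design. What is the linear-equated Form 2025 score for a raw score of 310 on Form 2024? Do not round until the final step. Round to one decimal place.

Linear equating: y = (SD_Y/SD_X)(x − M_X) + M_Y
y = (115.0/99.5)(310 − 410.1) + 458.0
y = 1.155779 × -100.1 + 458.0 = -115.6935 + 458.0 = 342.3

342.3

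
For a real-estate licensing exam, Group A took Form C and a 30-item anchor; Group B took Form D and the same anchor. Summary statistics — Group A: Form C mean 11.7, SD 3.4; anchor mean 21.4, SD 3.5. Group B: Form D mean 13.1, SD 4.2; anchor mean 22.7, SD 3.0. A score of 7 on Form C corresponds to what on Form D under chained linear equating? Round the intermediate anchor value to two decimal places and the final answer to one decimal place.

Form C → anchor (Group A): v = (3.5/3.4)(7 − 11.7) + 21.4 = 16.56
anchor → Form D (Group B): y = (4.2/3.0)(16.56 − 22.7) + 13.1 = 4.5

4.5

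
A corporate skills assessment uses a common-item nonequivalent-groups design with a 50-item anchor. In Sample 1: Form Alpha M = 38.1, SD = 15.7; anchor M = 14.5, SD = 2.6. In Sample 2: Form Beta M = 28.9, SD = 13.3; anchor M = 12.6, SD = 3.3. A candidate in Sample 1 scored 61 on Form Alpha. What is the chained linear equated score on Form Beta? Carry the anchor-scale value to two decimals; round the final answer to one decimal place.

Form Alpha → anchor (Sample 1): v = (2.6/15.7)(61 − 38.1) + 14.5 = 18.29
anchor → Form Beta (Sample 2): y = (13.3/3.3)(18.29 − 12.6) + 28.9 = 51.8

51.8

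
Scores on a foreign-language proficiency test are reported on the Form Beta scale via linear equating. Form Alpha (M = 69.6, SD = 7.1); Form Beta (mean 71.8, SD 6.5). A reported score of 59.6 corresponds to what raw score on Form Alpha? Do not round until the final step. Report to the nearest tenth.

Invert y = (SD_Y/SD_X)(x − M_X) + M_Y:
x = (SD_X/SD_Y)(y − M_Y) + M_X = (7.1/6.5)(59.6 − 71.8) + 69.6
x = 1.092308 × -12.200 + 69.6 = 56.3

56.3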